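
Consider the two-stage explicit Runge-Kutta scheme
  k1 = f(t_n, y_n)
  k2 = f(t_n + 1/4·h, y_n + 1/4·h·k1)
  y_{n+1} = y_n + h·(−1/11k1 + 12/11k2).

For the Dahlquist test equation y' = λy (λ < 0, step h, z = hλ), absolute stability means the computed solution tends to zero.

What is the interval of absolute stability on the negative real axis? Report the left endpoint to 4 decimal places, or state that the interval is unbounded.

With y'=λy (z=hλ):
  k1=λy_n ⇒ h·k1=z·y_n;  k2=λ(1+1/4z)y_n ⇒ h·k2=z(1+1/4z)y_n
  y_{n+1}/y_n = 1 − 1/11z + 12/11z(1+1/4z) = 1 + z + 3/11z²
  Hence R(z) = 1 + z + 3/11z².

Find x<0 with |R(x)|<1.
x=-1.77: |R|=0.0844
R=1: x+3/11x²=0 ⇒ x=−11/3=-3.6667; min R=1−1/(4·3/11)=0.0833>−1
Confirm numerically:
  x=-3.641: |R|=0.97451 <1
  x=-2.788: |R|=0.33189 <1
  x=-1.562: |R|=0.10341 <1
  x=-1.518: |R|=0.11045 <1
  x=-3.942: |R|=1.29601 >1
  x=-3.871: |R|=1.21572 >1
So |R|<1 on (-3.6667, 0).

(-3.6667, 0).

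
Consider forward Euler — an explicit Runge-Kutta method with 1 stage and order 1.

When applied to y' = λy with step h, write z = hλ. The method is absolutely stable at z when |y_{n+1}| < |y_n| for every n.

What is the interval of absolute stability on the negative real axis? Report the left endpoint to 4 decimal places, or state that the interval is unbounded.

Set f=λy, z=hλ:
  order 1, 1-stage ⇒ R(z)=1+z
  (e.g. R(-1.14)=-0.14000, |R|=0.14000)

Find x<0 with |R(x)|<1.
x=-1.14: |R|=0.1400
|R(-1.93)|=0.9300 |R(-1.26)|=0.2600 |R(-1.02)|=0.0200
Bisect:
  x_lo=-2.6080 |R|=1.6080  x_hi=-0.0716 |R|=0.9284
  mid=-1.33979 |R|=0.33979 →hi
  mid=-1.97389 |R|=0.97389 →hi
  mid=-2.29095 |R|=1.29095 →lo
  mid=-2.13242 |R|=1.13242 →lo
  mid=-2.05316 |R|=1.05316 →lo
  mid=-2.01353 |R|=1.01353 →lo
  mid=-1.99371 |R|=0.99371 →hi
  mid=-2.00362 |R|=1.00362 →lo
  ...
  [-2.00006,-1.99990] ⇒ x*=-2.0000
So |R|<1 on (-2.0000, 0).

z∈(-2.0000,0).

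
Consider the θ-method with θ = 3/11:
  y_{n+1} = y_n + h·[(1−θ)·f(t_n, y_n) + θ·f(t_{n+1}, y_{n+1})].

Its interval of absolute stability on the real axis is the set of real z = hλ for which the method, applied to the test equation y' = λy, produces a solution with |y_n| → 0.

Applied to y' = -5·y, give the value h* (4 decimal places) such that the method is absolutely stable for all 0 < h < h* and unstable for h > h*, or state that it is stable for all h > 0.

(-4.4000,0); λ=-5 ⇒ h* = (22/5)/5 = 0.8800.

With y'=λy (z=hλ):
  y_{n+1} = y_n + z·[8/11·y_n + 3/11·y_{n+1}] ⇒ (1 − 3/11z)y_{n+1} = (1 + 8/11z)y_n
  R(z) = (1 + 8/11z)/(1 − 3/11z).

Need |R(x)|<1, x<0.
x=-1.37: |R|=0.0026
R=−1: 1+8/11x = −1+3/11x ⇒ -5/11x=2 ⇒ x=2/(-5/11)=-4.4000
Confirm numerically:
  x=-3.881: |R|=0.88540 <1
  x=-3.563: |R|=0.80705 <1
  x=-2.266: |R|=0.40049 <1
  x=-4.878: |R|=1.09324 >1
  x=-4.723: |R|=1.06417 >1
  x=-4.677: |R|=1.05533 >1
Stable set (-4.4000, 0).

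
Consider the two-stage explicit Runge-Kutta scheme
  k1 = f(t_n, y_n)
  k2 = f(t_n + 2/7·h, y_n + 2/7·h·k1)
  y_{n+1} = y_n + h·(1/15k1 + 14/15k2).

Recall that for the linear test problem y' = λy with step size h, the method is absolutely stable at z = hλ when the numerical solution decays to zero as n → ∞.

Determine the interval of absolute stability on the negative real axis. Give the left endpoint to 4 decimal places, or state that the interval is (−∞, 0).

On y'=λy, z=hλ:
  k1=λy_n ⇒ h·k1=z·y_n;  k2=λ(1+2/7z)y_n ⇒ h·k2=z(1+2/7z)y_n
  y_{n+1}/y_n = 1 + 1/15z + 14/15z(1+2/7z) = 1 + z + 4/15z²
  R(z) = 1 + z + 4/15z².

Solve |R(x)|<1 on ℝ⁻.
x=-1.54: |R|=0.0924
R=1: x+4/15x²=0 ⇒ x=−15/4=-3.7500; min R=1−1/(4·4/15)=0.0625>−1
Confirm numerically:
  x=-3.289: |R|=0.59567 <1
  x=-2.974: |R|=0.38458 <1
  x=-2.335: |R|=0.11893 <1
  x=-3.990: |R|=1.25536 >1
  x=-3.817: |R|=1.06820 >1
Stable set (-3.7500, 0).

z∈(-3.7500,0).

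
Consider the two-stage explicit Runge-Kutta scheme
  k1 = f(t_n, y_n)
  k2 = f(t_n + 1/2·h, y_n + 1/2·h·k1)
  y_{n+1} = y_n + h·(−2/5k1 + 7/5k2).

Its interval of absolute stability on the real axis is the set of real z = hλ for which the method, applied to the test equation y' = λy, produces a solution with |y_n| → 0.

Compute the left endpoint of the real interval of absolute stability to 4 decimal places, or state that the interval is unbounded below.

Test eqn y'=λy, z=hλ:
  k1=λy_n ⇒ h·k1=z·y_n;  k2=λ(1+1/2z)y_n ⇒ h·k2=z(1+1/2z)y_n
  y_{n+1}/y_n = 1 − 2/5z + 7/5z(1+1/2z) = 1 + z + 7/10z²
  ⇒ R(z) = 1 + z + 7/10z².

Need |R(x)|<1, x<0.
x=-0.58: |R|=0.6555
R=1: x+7/10x²=0 ⇒ x=−10/7=-1.4286; min R=1−1/(4·7/10)=0.6429>−1
Confirm numerically:
  x=-1.317: |R|=0.89714 <1
  x=-1.122: |R|=0.75922 <1
  x=-0.994: |R|=0.69763 <1
  x=-0.851: |R|=0.65594 <1
  x=-1.662: |R|=1.27157 >1
  x=-1.569: |R|=1.15423 >1
Interval (-1.4286, 0).

left endpoint -1.4286.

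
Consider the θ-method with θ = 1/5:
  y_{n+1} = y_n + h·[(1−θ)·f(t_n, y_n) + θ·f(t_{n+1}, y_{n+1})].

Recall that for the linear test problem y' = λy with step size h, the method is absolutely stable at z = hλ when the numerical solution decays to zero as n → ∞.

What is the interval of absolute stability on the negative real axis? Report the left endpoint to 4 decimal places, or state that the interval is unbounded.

With y'=λy (z=hλ):
  y_{n+1} = y_n + z·[4/5·y_n + 1/5·y_{n+1}] ⇒ (1 − 1/5z)y_{n+1} = (1 + 4/5z)y_n
  so R(z) = (1 + 4/5z)/(1 − 1/5z).

Find x<0 with |R(x)|<1.
x=-0.49: |R|=0.5537
R=−1: 1+4/5x = −1+1/5x ⇒ -3/5x=2 ⇒ x=2/(-3/5)=-3.3333
Confirm numerically:
  x=-2.376: |R|=0.61063 <1
  x=-1.570: |R|=0.19482 <1
  x=-1.549: |R|=0.18262 <1
  x=-3.744: |R|=1.14090 >1
  x=-3.709: |R|=1.12941 >1
  x=-3.448: |R|=1.04072 >1
So |R|<1 on (-3.3333, 0).

z∈(-3.3333,0).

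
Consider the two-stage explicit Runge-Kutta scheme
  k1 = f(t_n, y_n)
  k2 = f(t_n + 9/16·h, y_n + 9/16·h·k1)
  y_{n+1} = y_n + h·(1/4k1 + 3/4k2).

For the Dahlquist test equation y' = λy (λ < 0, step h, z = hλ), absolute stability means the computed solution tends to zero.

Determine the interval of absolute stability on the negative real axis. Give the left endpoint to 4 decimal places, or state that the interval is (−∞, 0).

Test eqn y'=λy, z=hλ:
  k1=λy_n ⇒ h·k1=z·y_n;  k2=λ(1+9/16z)y_n ⇒ h·k2=z(1+9/16z)y_n
  y_{n+1}/y_n = 1 + 1/4z + 3/4z(1+9/16z) = 1 + z + 27/64z²
  Hence R(z) = 1 + z + 27/64z².

Boundary: |R(x)|=1, x<0.
x=-1.7: |R|=0.5192
R=1: x+27/64x²=0 ⇒ x=−64/27=-2.3704; min R=1−1/(4·27/64)=0.4074>−1
Confirm numerically:
  x=-1.556: |R|=0.46542 <1
  x=-1.245: |R|=0.40892 <1
  x=-1.231: |R|=0.40829 <1
  x=-2.923: |R|=1.68147 >1
  x=-2.453: |R|=1.08551 >1
  x=-2.447: |R|=1.07911 >1
Stable set (-2.3704, 0).

(-2.3704, 0).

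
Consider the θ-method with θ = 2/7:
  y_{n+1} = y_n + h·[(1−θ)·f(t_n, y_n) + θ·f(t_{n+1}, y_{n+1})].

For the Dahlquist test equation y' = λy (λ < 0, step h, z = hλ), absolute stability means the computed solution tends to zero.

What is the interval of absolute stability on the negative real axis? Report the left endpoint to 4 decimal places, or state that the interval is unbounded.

z∈(-4.6667,0).

With y'=λy (z=hλ):
  y_{n+1} = y_n + z·[5/7·y_n + 2/7·y_{n+1}] ⇒ (1 − 2/7z)y_{n+1} = (1 + 5/7z)y_n
  so R(z) = (1 + 5/7z)/(1 − 2/7z).

Boundary: |R(x)|=1, x<0.
x=-0.34: |R|=0.6901
R=−1: 1+5/7x = −1+2/7x ⇒ -3/7x=2 ⇒ x=2/(-3/7)=-4.6667
Confirm numerically:
  x=-4.415: |R|=0.95231 <1
  x=-3.721: |R|=0.80356 <1
  x=-3.464: |R|=0.74095 <1
  x=-1.869: |R|=0.21838 <1
  x=-5.260: |R|=1.10160 >1
  x=-5.215: |R|=1.09438 >1
  x=-5.076: |R|=1.07160 >1
Stable set (-4.6667, 0).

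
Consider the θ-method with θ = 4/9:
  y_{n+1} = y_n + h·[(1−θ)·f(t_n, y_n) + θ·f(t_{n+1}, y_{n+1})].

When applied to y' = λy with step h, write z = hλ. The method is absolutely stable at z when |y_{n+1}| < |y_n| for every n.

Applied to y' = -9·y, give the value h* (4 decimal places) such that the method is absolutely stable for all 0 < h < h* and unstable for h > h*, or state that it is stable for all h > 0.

Set f=λy, z=hλ:
  y_{n+1} = y_n + z·[5/9·y_n + 4/9·y_{n+1}] ⇒ (1 − 4/9z)y_{n+1} = (1 + 5/9z)y_n
  R(z) = (1 + 5/9z)/(1 − 4/9z).

Find x<0 with |R(x)|<1.
x=-0.59: |R|=0.5326
R=−1: 1+5/9x = −1+4/9x ⇒ -1/9x=2 ⇒ x=2/(-1/9)=-18.0000
Confirm numerically:
  x=-14.024: |R|=0.93892 <1
  x=-13.436: |R|=0.92726 <1
  x=-11.430: |R|=0.87993 <1
  x=-18.578: |R|=1.00694 >1
  x=-18.487: |R|=1.00587 >1
  x=-18.415: |R|=1.00502 >1
Interval (-18.0000, 0).

(-18.0000,0); λ=-9 ⇒ h* = (18)/9 = 2.0000.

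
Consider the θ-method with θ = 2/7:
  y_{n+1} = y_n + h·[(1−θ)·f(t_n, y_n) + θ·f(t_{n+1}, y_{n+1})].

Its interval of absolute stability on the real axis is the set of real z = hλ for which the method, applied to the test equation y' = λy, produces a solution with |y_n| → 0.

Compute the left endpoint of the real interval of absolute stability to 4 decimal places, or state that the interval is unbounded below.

left endpoint -4.6667.

On y'=λy, z=hλ:
  y_{n+1} = y_n + z·[5/7·y_n + 2/7·y_{n+1}] ⇒ (1 − 2/7z)y_{n+1} = (1 + 5/7z)y_n
  so R(z) = (1 + 5/7z)/(1 − 2/7z).

Need |R(x)|<1, x<0.
x=-1.14: |R|=0.1401
R=−1: 1+5/7x = −1+2/7x ⇒ -3/7x=2 ⇒ x=2/(-3/7)=-4.6667
Confirm numerically:
  x=-4.496: |R|=0.96798 <1
  x=-3.884: |R|=0.84101 <1
  x=-3.273: |R|=0.69135 <1
  x=-3.099: |R|=0.64366 <1
  x=-5.165: |R|=1.08627 >1
  x=-4.909: |R|=1.04323 >1
  x=-4.893: |R|=1.04045 >1
Interval (-4.6667, 0).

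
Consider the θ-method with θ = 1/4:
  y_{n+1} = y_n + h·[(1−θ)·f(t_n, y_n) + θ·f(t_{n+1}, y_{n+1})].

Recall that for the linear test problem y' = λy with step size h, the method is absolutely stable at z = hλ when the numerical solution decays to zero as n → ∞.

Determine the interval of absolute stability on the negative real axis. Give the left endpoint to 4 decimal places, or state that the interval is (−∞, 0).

Test eqn y'=λy, z=hλ:
  y_{n+1} = y_n + z·[3/4·y_n + 1/4·y_{n+1}] ⇒ (1 − 1/4z)y_{n+1} = (1 + 3/4z)y_n
  Hence R(z) = (1 + 3/4z)/(1 − 1/4z).

Boundary: |R(x)|=1, x<0.
x=-1.24: |R|=0.0534
R=−1: 1+3/4x = −1+1/4x ⇒ -1/2x=2 ⇒ x=2/(-1/2)=-4.0000
Confirm numerically:
  x=-3.920: |R|=0.97980 <1
  x=-3.625: |R|=0.90164 <1
  x=-2.944: |R|=0.69585 <1
  x=-2.831: |R|=0.65774 <1
  x=-4.334: |R|=1.08015 >1
  x=-4.153: |R|=1.03753 >1
  x=-4.078: |R|=1.01931 >1
Stable set (-4.0000, 0).

z∈(-4.0000,0).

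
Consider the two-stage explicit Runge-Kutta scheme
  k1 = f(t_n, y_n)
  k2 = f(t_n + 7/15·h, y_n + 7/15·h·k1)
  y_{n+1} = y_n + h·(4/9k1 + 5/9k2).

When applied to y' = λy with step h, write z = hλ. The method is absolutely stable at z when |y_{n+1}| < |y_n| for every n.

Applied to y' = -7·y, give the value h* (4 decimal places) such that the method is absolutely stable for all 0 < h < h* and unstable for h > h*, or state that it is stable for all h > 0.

(-3.8571,0); λ=-7 ⇒ h* = (27/7)/7 = 0.5510.

With y'=λy (z=hλ):
  k1=λy_n ⇒ h·k1=z·y_n;  k2=λ(1+7/15z)y_n ⇒ h·k2=z(1+7/15z)y_n
  y_{n+1}/y_n = 1 + 4/9z + 5/9z(1+7/15z) = 1 + z + 7/27z²
  ⇒ R(z) = 1 + z + 7/27z².

Find x<0 with |R(x)|<1.
x=-0.69: |R|=0.4334
R=1: x+7/27x²=0 ⇒ x=−27/7=-3.8571; min R=1−1/(4·7/27)=0.0357>−1
Confirm numerically:
  x=-3.657: |R|=0.81024 <1
  x=-2.903: |R|=0.28188 <1
  x=-2.546: |R|=0.13455 <1
  x=-4.281: |R|=1.47043 >1
  x=-4.078: |R|=1.23350 >1
  x=-3.948: |R|=1.09300 >1
Stable set (-3.8571, 0).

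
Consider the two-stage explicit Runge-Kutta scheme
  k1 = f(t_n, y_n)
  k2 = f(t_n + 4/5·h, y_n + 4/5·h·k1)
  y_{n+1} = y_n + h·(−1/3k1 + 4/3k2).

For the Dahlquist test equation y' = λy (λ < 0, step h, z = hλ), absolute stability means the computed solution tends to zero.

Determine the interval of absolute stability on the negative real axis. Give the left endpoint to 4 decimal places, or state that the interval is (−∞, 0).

z∈(-0.9375,0).

On y'=λy, z=hλ:
  k1=λy_n ⇒ h·k1=z·y_n;  k2=λ(1+4/5z)y_n ⇒ h·k2=z(1+4/5z)y_n
  y_{n+1}/y_n = 1 − 1/3z + 4/3z(1+4/5z) = 1 + z + 16/15z²
  ⇒ R(z) = 1 + z + 16/15z².

Solve |R(x)|<1 on ℝ⁻.
x=-0.95: |R|=1.0127
R=1: x+16/15x²=0 ⇒ x=−15/16=-0.9375; min R=1−1/(4·16/15)=0.7656>−1
Confirm numerically:
  x=-0.874: |R|=0.94080 <1
  x=-0.827: |R|=0.90252 <1
  x=-0.808: |R|=0.88839 <1
  x=-0.444: |R|=0.76628 <1
  x=-1.396: |R|=1.68274 >1
  x=-1.368: |R|=1.62819 >1
  x=-1.356: |R|=1.60532 >1
So |R|<1 on (-0.9375, 0).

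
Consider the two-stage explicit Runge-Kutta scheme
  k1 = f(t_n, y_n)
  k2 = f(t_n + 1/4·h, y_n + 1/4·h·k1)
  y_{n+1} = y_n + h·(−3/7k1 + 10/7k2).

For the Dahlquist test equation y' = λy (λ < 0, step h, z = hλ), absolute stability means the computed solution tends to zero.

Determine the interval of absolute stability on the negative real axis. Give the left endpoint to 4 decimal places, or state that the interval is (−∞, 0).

(-2.8000, 0).

On y'=λy, z=hλ:
  k1=λy_n ⇒ h·k1=z·y_n;  k2=λ(1+1/4z)y_n ⇒ h·k2=z(1+1/4z)y_n
  y_{n+1}/y_n = 1 − 3/7z + 10/7z(1+1/4z) = 1 + z + 5/14z²
  R(z) = 1 + z + 5/14z².

Need |R(x)|<1, x<0.
x=-0.72: |R|=0.4651
R=1: x+5/14x²=0 ⇒ x=−14/5=-2.8000; min R=1−1/(4·5/14)=0.3000>−1
Confirm numerically:
  x=-2.055: |R|=0.45322 <1
  x=-1.990: |R|=0.42432 <1
  x=-1.959: |R|=0.41160 <1
  x=-1.200: |R|=0.31429 <1
  x=-3.388: |R|=1.71148 >1
  x=-3.254: |R|=1.52761 >1
  x=-3.132: |R|=1.37137 >1
So |R|<1 on (-2.8000, 0).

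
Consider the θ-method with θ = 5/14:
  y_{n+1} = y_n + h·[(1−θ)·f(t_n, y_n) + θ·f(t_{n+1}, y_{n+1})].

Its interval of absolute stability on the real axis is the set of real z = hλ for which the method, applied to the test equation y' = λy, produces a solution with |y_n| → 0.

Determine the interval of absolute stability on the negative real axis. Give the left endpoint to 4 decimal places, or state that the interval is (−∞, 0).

z∈(-7.0000,0).

On y'=λy, z=hλ:
  y_{n+1} = y_n + z·[9/14·y_n + 5/14·y_{n+1}] ⇒ (1 − 5/14z)y_{n+1} = (1 + 9/14z)y_n
  ⇒ R(z) = (1 + 9/14z)/(1 − 5/14z).

Solve |R(x)|<1 on ℝ⁻.
x=-1.27: |R|=0.1263
R=−1: 1+9/14x = −1+5/14x ⇒ -2/7x=2 ⇒ x=2/(-2/7)=-7.0000
Confirm numerically:
  x=-6.597: |R|=0.96569 <1
  x=-4.739: |R|=0.76007 <1
  x=-4.548: |R|=0.73304 <1
  x=-2.981: |R|=0.44383 <1
  x=-7.512: |R|=1.03972 >1
  x=-7.425: |R|=1.03325 >1
Stable set (-7.0000, 0).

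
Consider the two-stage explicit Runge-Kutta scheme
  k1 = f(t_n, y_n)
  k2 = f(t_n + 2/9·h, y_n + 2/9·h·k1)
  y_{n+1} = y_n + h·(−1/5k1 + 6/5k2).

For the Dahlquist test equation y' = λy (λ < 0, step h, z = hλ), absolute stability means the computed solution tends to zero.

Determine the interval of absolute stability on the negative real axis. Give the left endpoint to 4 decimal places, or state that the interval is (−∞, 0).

(-3.7500, 0).

Set f=λy, z=hλ:
  k1=λy_n ⇒ h·k1=z·y_n;  k2=λ(1+2/9z)y_n ⇒ h·k2=z(1+2/9z)y_n
  y_{n+1}/y_n = 1 − 1/5z + 6/5z(1+2/9z) = 1 + z + 4/15z²
  R(z) = 1 + z + 4/15z².

Solve |R(x)|<1 on ℝ⁻.
x=-0.91: |R|=0.3108
R=1: x+4/15x²=0 ⇒ x=−15/4=-3.7500; min R=1−1/(4·4/15)=0.0625>−1
Confirm numerically:
  x=-3.673: |R|=0.92458 <1
  x=-2.805: |R|=0.29314 <1
  x=-2.694: |R|=0.24137 <1
  x=-4.216: |R|=1.52391 >1
  x=-4.040: |R|=1.31243 >1
Interval (-3.7500, 0).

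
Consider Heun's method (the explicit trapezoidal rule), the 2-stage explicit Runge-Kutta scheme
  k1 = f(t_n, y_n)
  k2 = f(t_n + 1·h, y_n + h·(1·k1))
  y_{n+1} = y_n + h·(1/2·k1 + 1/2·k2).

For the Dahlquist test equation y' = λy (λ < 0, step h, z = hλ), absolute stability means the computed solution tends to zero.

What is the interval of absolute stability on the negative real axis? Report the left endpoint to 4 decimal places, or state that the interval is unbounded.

Set f=λy, z=hλ:
  order 2, 2-stage ⇒ R(z)=1+z+z^2/2
  (e.g. R(-1.42)=0.58820, |R|=0.58820)

Solve |R(x)|<1 on ℝ⁻.
x=-1.42: |R|=0.5882
|R(-1.91)|=0.9140 |R(-1.6)|=0.6800 |R(-0.52)|=0.6152
Bisect:
  x_lo=-2.3190 |R|=1.3699  x_hi=-0.0759 |R|=0.9270
  mid=-1.19745 |R|=0.51949 →hi
  mid=-1.75824 |R|=0.78746 →hi
  mid=-2.03863 |R|=1.03938 →lo
  mid=-1.89844 |R|=0.90359 →hi
  mid=-1.96854 |R|=0.96903 →hi
  mid=-2.00359 |R|=1.00359 →lo
  mid=-1.98606 |R|=0.98616 →hi
  mid=-1.99482 |R|=0.99484 →hi
  ...
  [-2.00003,-1.99989] ⇒ x*=-2.0000
Interval (-2.0000, 0).

(-2.0000, 0).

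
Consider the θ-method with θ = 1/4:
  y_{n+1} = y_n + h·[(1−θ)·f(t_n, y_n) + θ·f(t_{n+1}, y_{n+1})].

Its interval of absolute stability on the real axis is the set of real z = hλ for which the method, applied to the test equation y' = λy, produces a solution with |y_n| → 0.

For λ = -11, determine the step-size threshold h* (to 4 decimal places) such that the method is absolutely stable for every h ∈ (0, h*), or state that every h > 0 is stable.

(-4.0000,0); λ=-11 ⇒ h* = (4)/11 = 0.3636.

On y'=λy, z=hλ:
  y_{n+1} = y_n + z·[3/4·y_n + 1/4·y_{n+1}] ⇒ (1 − 1/4z)y_{n+1} = (1 + 3/4z)y_n
  so R(z) = (1 + 3/4z)/(1 − 1/4z).

Find x<0 with |R(x)|<1.
x=-0.74: |R|=0.3755
R=−1: 1+3/4x = −1+1/4x ⇒ -1/2x=2 ⇒ x=2/(-1/2)=-4.0000
Confirm numerically:
  x=-3.280: |R|=0.80220 <1
  x=-3.211: |R|=0.78117 <1
  x=-2.268: |R|=0.44735 <1
  x=-2.215: |R|=0.42558 <1
  x=-4.471: |R|=1.11120 >1
  x=-4.410: |R|=1.09750 >1
  x=-4.349: |R|=1.08360 >1
So |R|<1 on (-4.0000, 0).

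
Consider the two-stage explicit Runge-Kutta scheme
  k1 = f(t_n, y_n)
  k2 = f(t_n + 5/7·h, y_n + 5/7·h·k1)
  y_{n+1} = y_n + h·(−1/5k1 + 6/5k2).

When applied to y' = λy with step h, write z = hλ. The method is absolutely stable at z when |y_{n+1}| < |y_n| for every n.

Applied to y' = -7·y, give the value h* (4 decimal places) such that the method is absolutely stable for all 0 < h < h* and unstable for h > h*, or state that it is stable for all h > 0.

(-1.1667,0); λ=-7 ⇒ h* = (7/6)/7 = 0.1667.

With y'=λy (z=hλ):
  k1=λy_n ⇒ h·k1=z·y_n;  k2=λ(1+5/7z)y_n ⇒ h·k2=z(1+5/7z)y_n
  y_{n+1}/y_n = 1 − 1/5z + 6/5z(1+5/7z) = 1 + z + 6/7z²
  R(z) = 1 + z + 6/7z².

Boundary: |R(x)|=1, x<0.
x=-0.83: |R|=0.7605
R=1: x+6/7x²=0 ⇒ x=−7/6=-1.1667; min R=1−1/(4·6/7)=0.7083>−1
Confirm numerically:
  x=-0.934: |R|=0.81373 <1
  x=-0.930: |R|=0.81134 <1
  x=-0.780: |R|=0.74149 <1
  x=-0.679: |R|=0.71618 <1
  x=-1.430: |R|=1.32277 >1
  x=-1.387: |R|=1.26194 >1
  x=-1.277: |R|=1.12077 >1
Interval (-1.1667, 0).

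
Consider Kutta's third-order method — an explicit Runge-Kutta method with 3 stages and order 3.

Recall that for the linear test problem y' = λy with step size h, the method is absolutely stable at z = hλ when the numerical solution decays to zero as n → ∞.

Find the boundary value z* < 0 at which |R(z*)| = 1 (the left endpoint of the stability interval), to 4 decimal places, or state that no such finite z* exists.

Set f=λy, z=hλ:
  order 3, 3-stage ⇒ R(z)=1+z+z^2/2+z^3/6
  (e.g. R(-0.88)=0.39362, |R|=0.39362)

Boundary: |R(x)|=1, x<0.
x=-0.88: |R|=0.3936
|R(-2.01)|=0.3434 |R(-1.41)|=0.1168 |R(-1.32)|=0.1679
Bisect:
  x_lo=-3.0163 |R|=2.0410  x_hi=-0.3793 |R|=0.6835
  mid=-1.69780 |R|=0.07220 →hi
  mid=-2.35705 |R|=0.76172 →hi
  mid=-2.68668 |R|=1.30975 →lo
  mid=-2.52187 |R|=1.01506 →lo
  mid=-2.43946 |R|=0.88350 →hi
  mid=-2.48067 |R|=0.94803 →hi
  mid=-2.50127 |R|=0.98123 →hi
  mid=-2.51157 |R|=0.99806 →hi
  mid=-2.51672 |R|=1.00654 →lo
  ...
  [-2.51286,-2.51269] ⇒ x*=-2.5127
Stable set (-2.5127, 0).

z* = -2.5127.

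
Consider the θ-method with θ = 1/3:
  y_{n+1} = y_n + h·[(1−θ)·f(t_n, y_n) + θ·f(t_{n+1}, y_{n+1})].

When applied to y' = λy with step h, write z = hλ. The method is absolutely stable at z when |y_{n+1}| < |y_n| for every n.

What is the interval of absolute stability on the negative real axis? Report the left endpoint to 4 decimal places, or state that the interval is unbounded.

(-6.0000, 0).

Set f=λy, z=hλ:
  y_{n+1} = y_n + z·[2/3·y_n + 1/3·y_{n+1}] ⇒ (1 − 1/3z)y_{n+1} = (1 + 2/3z)y_n
  ⇒ R(z) = (1 + 2/3z)/(1 − 1/3z).

Find x<0 with |R(x)|<1.
x=-1.61: |R|=0.0477
R=−1: 1+2/3x = −1+1/3x ⇒ -1/3x=2 ⇒ x=2/(-1/3)=-6.0000
Confirm numerically:
  x=-5.904: |R|=0.98922 <1
  x=-3.995: |R|=0.71337 <1
  x=-3.907: |R|=0.69697 <1
  x=-6.483: |R|=1.05093 >1
  x=-6.223: |R|=1.02418 >1
  x=-6.141: |R|=1.01543 >1
Interval (-6.0000, 0).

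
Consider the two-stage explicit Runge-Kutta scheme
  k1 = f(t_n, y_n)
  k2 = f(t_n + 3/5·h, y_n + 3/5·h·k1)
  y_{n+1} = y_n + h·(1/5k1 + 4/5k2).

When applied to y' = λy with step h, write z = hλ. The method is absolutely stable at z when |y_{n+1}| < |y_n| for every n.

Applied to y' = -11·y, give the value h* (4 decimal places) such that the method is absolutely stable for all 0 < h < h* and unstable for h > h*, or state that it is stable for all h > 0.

Test eqn y'=λy, z=hλ:
  k1=λy_n ⇒ h·k1=z·y_n;  k2=λ(1+3/5z)y_n ⇒ h·k2=z(1+3/5z)y_n
  y_{n+1}/y_n = 1 + 1/5z + 4/5z(1+3/5z) = 1 + z + 12/25z²
  so R(z) = 1 + z + 12/25z².

Solve |R(x)|<1 on ℝ⁻.
x=-0.34: |R|=0.7155
R=1: x+12/25x²=0 ⇒ x=−25/12=-2.0833; min R=1−1/(4·12/25)=0.4792>−1
Confirm numerically:
  x=-2.050: |R|=0.96720 <1
  x=-1.622: |R|=0.64082 <1
  x=-0.929: |R|=0.48526 <1
  x=-2.333: |R|=1.27959 >1
  x=-2.304: |R|=1.24404 >1
Stable set (-2.0833, 0).

(-2.0833,0); λ=-11 ⇒ h* = (25/12)/11 = 0.1894.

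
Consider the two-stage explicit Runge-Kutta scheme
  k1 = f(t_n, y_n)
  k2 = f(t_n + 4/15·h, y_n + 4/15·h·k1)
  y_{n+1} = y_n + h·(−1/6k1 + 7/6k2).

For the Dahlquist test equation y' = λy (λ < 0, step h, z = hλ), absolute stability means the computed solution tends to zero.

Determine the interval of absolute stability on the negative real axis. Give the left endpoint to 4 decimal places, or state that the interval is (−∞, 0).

Test eqn y'=λy, z=hλ:
  k1=λy_n ⇒ h·k1=z·y_n;  k2=λ(1+4/15z)y_n ⇒ h·k2=z(1+4/15z)y_n
  y_{n+1}/y_n = 1 − 1/6z + 7/6z(1+4/15z) = 1 + z + 14/45z²
  Hence R(z) = 1 + z + 14/45z².

Solve |R(x)|<1 on ℝ⁻.
x=-0.61: |R|=0.5058
R=1: x+14/45x²=0 ⇒ x=−45/14=-3.2143; min R=1−1/(4·14/45)=0.1964>−1
Confirm numerically:
  x=-2.731: |R|=0.58938 <1
  x=-2.115: |R|=0.27667 <1
  x=-1.489: |R|=0.20077 <1
  x=-3.807: |R|=1.70201 >1
  x=-3.612: |R|=1.44692 >1
So |R|<1 on (-3.2143, 0).

(-3.2143, 0).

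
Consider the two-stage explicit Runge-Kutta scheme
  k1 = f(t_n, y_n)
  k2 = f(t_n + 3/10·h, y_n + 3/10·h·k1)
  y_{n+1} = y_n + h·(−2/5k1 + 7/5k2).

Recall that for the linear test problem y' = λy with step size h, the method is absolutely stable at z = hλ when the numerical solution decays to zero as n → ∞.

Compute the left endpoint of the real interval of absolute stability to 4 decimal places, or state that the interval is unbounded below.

left endpoint -2.3810.

With y'=λy (z=hλ):
  k1=λy_n ⇒ h·k1=z·y_n;  k2=λ(1+3/10z)y_n ⇒ h·k2=z(1+3/10z)y_n
  y_{n+1}/y_n = 1 − 2/5z + 7/5z(1+3/10z) = 1 + z + 21/50z²
  Hence R(z) = 1 + z + 21/50z².

Boundary: |R(x)|=1, x<0.
x=-1.12: |R|=0.4068
R=1: x+21/50x²=0 ⇒ x=−50/21=-2.3810; min R=1−1/(4·21/50)=0.4048>−1
Confirm numerically:
  x=-1.975: |R|=0.66326 <1
  x=-1.542: |R|=0.45666 <1
  x=-1.279: |R|=0.40805 <1
  x=-2.816: |R|=1.51454 >1
  x=-2.515: |R|=1.14159 >1
So |R|<1 on (-2.3810, 0).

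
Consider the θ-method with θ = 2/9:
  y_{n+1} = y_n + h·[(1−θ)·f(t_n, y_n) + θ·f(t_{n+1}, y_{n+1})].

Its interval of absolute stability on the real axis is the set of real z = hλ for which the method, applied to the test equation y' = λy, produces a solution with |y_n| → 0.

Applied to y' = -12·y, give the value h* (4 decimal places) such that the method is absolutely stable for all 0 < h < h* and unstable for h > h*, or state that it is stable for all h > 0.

With y'=λy (z=hλ):
  y_{n+1} = y_n + z·[7/9·y_n + 2/9·y_{n+1}] ⇒ (1 − 2/9z)y_{n+1} = (1 + 7/9z)y_n
  Hence R(z) = (1 + 7/9z)/(1 − 2/9z).

Boundary: |R(x)|=1, x<0.
x=-1.65: |R|=0.2073
R=−1: 1+7/9x = −1+2/9x ⇒ -5/9x=2 ⇒ x=2/(-5/9)=-3.6000
Confirm numerically:
  x=-3.562: |R|=0.98822 <1
  x=-2.814: |R|=0.73134 <1
  x=-1.610: |R|=0.18576 <1
  x=-4.192: |R|=1.17027 >1
  x=-3.968: |R|=1.10864 >1
  x=-3.799: |R|=1.05995 >1
So |R|<1 on (-3.6000, 0).

(-3.6000,0); λ=-12 ⇒ h* = (18/5)/12 = 0.3000.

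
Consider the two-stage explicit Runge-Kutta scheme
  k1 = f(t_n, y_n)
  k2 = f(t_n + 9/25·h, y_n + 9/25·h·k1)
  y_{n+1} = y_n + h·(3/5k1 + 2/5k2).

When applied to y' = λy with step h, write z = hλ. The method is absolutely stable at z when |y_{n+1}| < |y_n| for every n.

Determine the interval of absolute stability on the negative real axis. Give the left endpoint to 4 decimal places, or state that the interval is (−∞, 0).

Test eqn y'=λy, z=hλ:
  k1=λy_n ⇒ h·k1=z·y_n;  k2=λ(1+9/25z)y_n ⇒ h·k2=z(1+9/25z)y_n
  y_{n+1}/y_n = 1 + 3/5z + 2/5z(1+9/25z) = 1 + z + 18/125z²
  so R(z) = 1 + z + 18/125z².

Need |R(x)|<1, x<0.
x=-0.84: |R|=0.2616
R=1: x+18/125x²=0 ⇒ x=−125/18=-6.9444; min R=1−1/(4·18/125)=-0.7361>−1
Confirm numerically:
  x=-5.299: |R|=0.25557 <1
  x=-4.663: |R|=0.53193 <1
  x=-4.297: |R|=0.63815 <1
  x=-2.825: |R|=0.67579 <1
  x=-7.354: |R|=1.43371 >1
  x=-7.303: |R|=1.37707 >1
  x=-7.087: |R|=1.14548 >1
Stable set (-6.9444, 0).

(-6.9444, 0).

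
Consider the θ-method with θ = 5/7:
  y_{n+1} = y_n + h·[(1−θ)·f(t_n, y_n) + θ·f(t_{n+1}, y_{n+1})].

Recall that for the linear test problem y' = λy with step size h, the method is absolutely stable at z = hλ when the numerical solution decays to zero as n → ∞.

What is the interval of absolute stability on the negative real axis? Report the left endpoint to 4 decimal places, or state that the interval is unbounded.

On y'=λy, z=hλ:
  y_{n+1} = y_n + z·[2/7·y_n + 5/7·y_{n+1}] ⇒ (1 − 5/7z)y_{n+1} = (1 + 2/7z)y_n
  R(z) = (1 + 2/7z)/(1 − 5/7z).

Boundary: |R(x)|=1, x<0.
x=-0.62: |R|=0.5703
x=-2: |R|=0.1765
x=-10: |R|=0.2281
x=-100: |R|=0.3807
θ=5/7≥1/2 ⇒ |1+2/7x|<|1−5/7x| ∀x<0 ⇒ unbounded interval.

unbounded; (−∞, 0).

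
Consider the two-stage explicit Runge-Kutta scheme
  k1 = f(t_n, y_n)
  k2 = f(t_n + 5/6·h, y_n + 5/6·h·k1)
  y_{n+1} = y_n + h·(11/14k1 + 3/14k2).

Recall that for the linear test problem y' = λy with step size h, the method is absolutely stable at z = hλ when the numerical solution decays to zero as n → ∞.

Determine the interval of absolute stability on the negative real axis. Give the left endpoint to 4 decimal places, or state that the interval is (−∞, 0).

Test eqn y'=λy, z=hλ:
  k1=λy_n ⇒ h·k1=z·y_n;  k2=λ(1+5/6z)y_n ⇒ h·k2=z(1+5/6z)y_n
  y_{n+1}/y_n = 1 + 11/14z + 3/14z(1+5/6z) = 1 + z + 5/28z²
  R(z) = 1 + z + 5/28z².

Need |R(x)|<1, x<0.
x=-1.18: |R|=0.0686
R=1: x+5/28x²=0 ⇒ x=−28/5=-5.6000; min R=1−1/(4·5/28)=-0.4000>−1
Confirm numerically:
  x=-5.517: |R|=0.91823 <1
  x=-4.837: |R|=0.34096 <1
  x=-3.971: |R|=0.15514 <1
  x=-3.391: |R|=0.33763 <1
  x=-6.044: |R|=1.47920 >1
  x=-5.784: |R|=1.19005 >1
So |R|<1 on (-5.6000, 0).

z∈(-5.6000,0).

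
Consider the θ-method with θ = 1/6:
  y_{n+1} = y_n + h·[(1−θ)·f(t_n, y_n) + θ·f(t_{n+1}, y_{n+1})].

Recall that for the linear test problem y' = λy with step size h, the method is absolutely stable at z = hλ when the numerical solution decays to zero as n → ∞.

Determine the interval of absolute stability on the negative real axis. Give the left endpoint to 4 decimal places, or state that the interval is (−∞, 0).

With y'=λy (z=hλ):
  y_{n+1} = y_n + z·[5/6·y_n + 1/6·y_{n+1}] ⇒ (1 − 1/6z)y_{n+1} = (1 + 5/6z)y_n
  so R(z) = (1 + 5/6z)/(1 − 1/6z).

Solve |R(x)|<1 on ℝ⁻.
x=-1.47: |R|=0.1807
R=−1: 1+5/6x = −1+1/6x ⇒ -2/3x=2 ⇒ x=2/(-2/3)=-3.0000
Confirm numerically:
  x=-2.795: |R|=0.90677 <1
  x=-2.439: |R|=0.73409 <1
  x=-2.408: |R|=0.71836 <1
  x=-1.612: |R|=0.27063 <1
  x=-3.552: |R|=1.23116 >1
  x=-3.034: |R|=1.01505 >1
So |R|<1 on (-3.0000, 0).

z∈(-3.0000,0).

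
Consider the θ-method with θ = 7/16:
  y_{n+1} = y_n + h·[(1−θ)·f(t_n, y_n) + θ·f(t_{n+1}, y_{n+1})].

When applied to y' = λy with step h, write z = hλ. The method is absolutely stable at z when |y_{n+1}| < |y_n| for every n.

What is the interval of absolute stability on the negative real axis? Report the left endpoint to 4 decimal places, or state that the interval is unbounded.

(-16.0000, 0).

Test eqn y'=λy, z=hλ:
  y_{n+1} = y_n + z·[9/16·y_n + 7/16·y_{n+1}] ⇒ (1 − 7/16z)y_{n+1} = (1 + 9/16z)y_n
  ⇒ R(z) = (1 + 9/16z)/(1 − 7/16z).

Boundary: |R(x)|=1, x<0.
x=-1.17: |R|=0.2261
R=−1: 1+9/16x = −1+7/16x ⇒ -1/8x=2 ⇒ x=2/(-1/8)=-16.0000
Confirm numerically:
  x=-14.902: |R|=0.98175 <1
  x=-11.656: |R|=0.91098 <1
  x=-9.111: |R|=0.82729 <1
  x=-7.937: |R|=0.77465 <1
  x=-16.428: |R|=1.00653 >1
  x=-16.311: |R|=1.00478 >1
  x=-16.036: |R|=1.00056 >1
Interval (-16.0000, 0).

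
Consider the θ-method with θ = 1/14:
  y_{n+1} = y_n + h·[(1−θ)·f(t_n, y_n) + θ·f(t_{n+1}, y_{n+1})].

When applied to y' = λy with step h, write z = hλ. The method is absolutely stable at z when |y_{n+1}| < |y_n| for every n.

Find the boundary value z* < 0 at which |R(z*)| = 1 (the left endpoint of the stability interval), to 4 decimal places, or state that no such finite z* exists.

Set f=λy, z=hλ:
  y_{n+1} = y_n + z·[13/14·y_n + 1/14·y_{n+1}] ⇒ (1 − 1/14z)y_{n+1} = (1 + 13/14z)y_n
  ⇒ R(z) = (1 + 13/14z)/(1 − 1/14z).

Boundary: |R(x)|=1, x<0.
x=-1.32: |R|=0.2063
R=−1: 1+13/14x = −1+1/14x ⇒ -6/7x=2 ⇒ x=2/(-6/7)=-2.3333
Confirm numerically:
  x=-1.959: |R|=0.71853 <1
  x=-1.592: |R|=0.42945 <1
  x=-1.494: |R|=0.34994 <1
  x=-1.199: |R|=0.10441 <1
  x=-2.856: |R|=1.37209 >1
  x=-2.441: |R|=1.07858 >1
  x=-2.412: |R|=1.05752 >1
Interval (-2.3333, 0).

z* = -2.3333.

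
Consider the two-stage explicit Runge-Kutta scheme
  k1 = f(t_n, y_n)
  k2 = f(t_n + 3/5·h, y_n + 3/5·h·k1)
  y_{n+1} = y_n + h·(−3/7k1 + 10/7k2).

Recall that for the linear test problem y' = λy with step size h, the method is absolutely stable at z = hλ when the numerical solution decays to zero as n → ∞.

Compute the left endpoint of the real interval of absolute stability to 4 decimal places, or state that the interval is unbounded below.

With y'=λy (z=hλ):
  k1=λy_n ⇒ h·k1=z·y_n;  k2=λ(1+3/5z)y_n ⇒ h·k2=z(1+3/5z)y_n
  y_{n+1}/y_n = 1 − 3/7z + 10/7z(1+3/5z) = 1 + z + 6/7z²
  ⇒ R(z) = 1 + z + 6/7z².

Find x<0 with |R(x)|<1.
x=-0.32: |R|=0.7678
R=1: x+6/7x²=0 ⇒ x=−7/6=-1.1667; min R=1−1/(4·6/7)=0.7083>−1
Confirm numerically:
  x=-0.830: |R|=0.76049 <1
  x=-0.818: |R|=0.75553 <1
  x=-0.688: |R|=0.71772 <1
  x=-1.401: |R|=1.28140 >1
  x=-1.378: |R|=1.24961 >1
  x=-1.269: |R|=1.11131 >1
Stable set (-1.1667, 0).

z* = -1.1667.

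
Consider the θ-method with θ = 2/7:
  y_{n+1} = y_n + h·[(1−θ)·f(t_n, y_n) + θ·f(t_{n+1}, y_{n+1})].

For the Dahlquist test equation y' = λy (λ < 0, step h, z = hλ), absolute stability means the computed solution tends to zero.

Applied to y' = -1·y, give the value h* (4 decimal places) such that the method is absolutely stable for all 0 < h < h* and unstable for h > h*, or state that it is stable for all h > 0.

Set f=λy, z=hλ:
  y_{n+1} = y_n + z·[5/7·y_n + 2/7·y_{n+1}] ⇒ (1 − 2/7z)y_{n+1} = (1 + 5/7z)y_n
  so R(z) = (1 + 5/7z)/(1 − 2/7z).

Solve |R(x)|<1 on ℝ⁻.
x=-1.37: |R|=0.0154
R=−1: 1+5/7x = −1+2/7x ⇒ -3/7x=2 ⇒ x=2/(-3/7)=-4.6667
Confirm numerically:
  x=-3.893: |R|=0.84303 <1
  x=-3.330: |R|=0.70644 <1
  x=-3.070: |R|=0.63546 <1
  x=-2.952: |R|=0.60136 <1
  x=-5.060: |R|=1.06893 >1
  x=-4.795: |R|=1.02321 >1
Stable set (-4.6667, 0).

(-4.6667,0); λ=-1 ⇒ h* = (14/3)/1 = 4.6667.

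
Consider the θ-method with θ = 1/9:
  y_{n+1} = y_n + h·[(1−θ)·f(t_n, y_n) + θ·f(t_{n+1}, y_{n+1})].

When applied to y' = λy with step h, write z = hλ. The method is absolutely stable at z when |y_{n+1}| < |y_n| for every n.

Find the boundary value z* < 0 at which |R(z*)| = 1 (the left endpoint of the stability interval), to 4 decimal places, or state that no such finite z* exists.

left endpoint -2.5714.

With y'=λy (z=hλ):
  y_{n+1} = y_n + z·[8/9·y_n + 1/9·y_{n+1}] ⇒ (1 − 1/9z)y_{n+1} = (1 + 8/9z)y_n
  R(z) = (1 + 8/9z)/(1 − 1/9z).

Find x<0 with |R(x)|<1.
x=-1.7: |R|=0.4299
R=−1: 1+8/9x = −1+1/9x ⇒ -7/9x=2 ⇒ x=2/(-7/9)=-2.5714
Confirm numerically:
  x=-1.716: |R|=0.44121 <1
  x=-1.280: |R|=0.12062 <1
  x=-1.136: |R|=0.00868 <1
  x=-2.986: |R|=1.24212 >1
  x=-2.862: |R|=1.17147 >1
Stable set (-2.5714, 0).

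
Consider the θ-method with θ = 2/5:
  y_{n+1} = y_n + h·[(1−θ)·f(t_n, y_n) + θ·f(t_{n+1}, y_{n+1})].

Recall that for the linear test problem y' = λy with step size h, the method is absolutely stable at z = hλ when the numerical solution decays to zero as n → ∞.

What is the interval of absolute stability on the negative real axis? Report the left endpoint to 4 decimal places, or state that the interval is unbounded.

(-10.0000, 0).

Set f=λy, z=hλ:
  y_{n+1} = y_n + z·[3/5·y_n + 2/5·y_{n+1}] ⇒ (1 − 2/5z)y_{n+1} = (1 + 3/5z)y_n
  so R(z) = (1 + 3/5z)/(1 − 2/5z).

Need |R(x)|<1, x<0.
x=-1.22: |R|=0.1801
R=−1: 1+3/5x = −1+2/5x ⇒ -1/5x=2 ⇒ x=2/(-1/5)=-10.0000
Confirm numerically:
  x=-8.217: |R|=0.91681 <1
  x=-7.472: |R|=0.87325 <1
  x=-7.367: |R|=0.86658 <1
  x=-10.391: |R|=1.01517 >1
  x=-10.033: |R|=1.00132 >1
  x=-10.031: |R|=1.00124 >1
Interval (-10.0000, 0).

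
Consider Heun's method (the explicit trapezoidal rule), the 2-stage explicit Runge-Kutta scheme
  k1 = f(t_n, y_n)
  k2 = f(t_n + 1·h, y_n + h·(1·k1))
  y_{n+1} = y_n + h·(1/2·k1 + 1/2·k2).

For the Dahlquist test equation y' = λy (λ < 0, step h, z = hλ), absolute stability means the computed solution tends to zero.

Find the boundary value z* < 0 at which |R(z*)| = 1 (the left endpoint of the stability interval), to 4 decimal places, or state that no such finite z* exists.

Set f=λy, z=hλ:
  order 2, 2-stage ⇒ R(z)=1+z+z^2/2
  (e.g. R(-1.2)=0.52000, |R|=0.52000)

Find x<0 with |R(x)|<1.
x=-1.2: |R|=0.5200
|R(-2.27)|=1.3064 |R(-1.24)|=0.5288 |R(-0.8)|=0.5200
Bisect:
  x_lo=-2.7736 |R|=2.0729  x_hi=-0.2893 |R|=0.7525
  mid=-1.53149 |R|=0.64124 →hi
  mid=-2.15256 |R|=1.16419 →lo
  mid=-1.84202 |R|=0.85450 →hi
  mid=-1.99729 |R|=0.99729 →hi
  mid=-2.07492 |R|=1.07773 →lo
  mid=-2.03611 |R|=1.03676 →lo
  mid=-2.01670 |R|=1.01684 →lo
  mid=-2.00699 |R|=1.00702 →lo
  mid=-2.00214 |R|=1.00214 →lo
  ...
  [-2.00002,-1.99987] ⇒ x*=-2.0000
Interval (-2.0000, 0).

z* = -2.0000.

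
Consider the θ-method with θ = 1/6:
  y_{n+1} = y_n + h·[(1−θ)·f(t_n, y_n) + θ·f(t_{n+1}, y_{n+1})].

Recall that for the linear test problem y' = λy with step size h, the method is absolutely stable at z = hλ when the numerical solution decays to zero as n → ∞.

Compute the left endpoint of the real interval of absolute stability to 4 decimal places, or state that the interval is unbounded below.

left endpoint -3.0000.

With y'=λy (z=hλ):
  y_{n+1} = y_n + z·[5/6·y_n + 1/6·y_{n+1}] ⇒ (1 − 1/6z)y_{n+1} = (1 + 5/6z)y_n
  ⇒ R(z) = (1 + 5/6z)/(1 − 1/6z).

Need |R(x)|<1, x<0.
x=-1.17: |R|=0.0209
R=−1: 1+5/6x = −1+1/6x ⇒ -2/3x=2 ⇒ x=2/(-2/3)=-3.0000
Confirm numerically:
  x=-2.533: |R|=0.78109 <1
  x=-1.587: |R|=0.25504 <1
  x=-1.332: |R|=0.09002 <1
  x=-1.272: |R|=0.04950 <1
  x=-3.113: |R|=1.04960 >1
  x=-3.049: |R|=1.02166 >1
  x=-3.023: |R|=1.01020 >1
So |R|<1 on (-3.0000, 0).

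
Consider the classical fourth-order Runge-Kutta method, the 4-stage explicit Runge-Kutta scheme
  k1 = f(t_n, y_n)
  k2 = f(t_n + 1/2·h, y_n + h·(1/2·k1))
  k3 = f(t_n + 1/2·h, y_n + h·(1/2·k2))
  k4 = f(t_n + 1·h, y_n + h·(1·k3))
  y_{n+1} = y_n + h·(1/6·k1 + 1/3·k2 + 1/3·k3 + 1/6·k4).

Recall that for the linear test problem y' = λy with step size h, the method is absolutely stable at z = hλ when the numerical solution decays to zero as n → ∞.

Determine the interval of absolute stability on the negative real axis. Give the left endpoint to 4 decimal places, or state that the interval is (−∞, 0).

(-2.7853, 0).

With y'=λy (z=hλ):
  order 4, 4-stage ⇒ R(z)=1+z+z^2/2+z^3/6+z^4/24
  (e.g. R(-0.68)=0.50770, |R|=0.50770)

Boundary: |R(x)|=1, x<0.
x=-0.68: |R|=0.5077
|R(-2.28)|=0.4698 |R(-2.15)|=0.3952 |R(-1.4)|=0.2827
Bisect:
  x_lo=-3.2110 |R|=1.8559  x_hi=-0.2702 |R|=0.7632
  mid=-1.74061 |R|=0.27779 →hi
  mid=-2.47581 |R|=0.62522 →hi
  mid=-2.84341 |R|=1.09122 →lo
  mid=-2.65961 |R|=0.82647 →hi
  mid=-2.75151 |R|=0.95025 →hi
  mid=-2.79746 |R|=1.01850 →lo
  mid=-2.77449 |R|=0.98383 →hi
  mid=-2.78597 |R|=1.00103 →lo
  ...
  [-2.78544,-2.78526] ⇒ x*=-2.7853
So |R|<1 on (-2.7853, 0).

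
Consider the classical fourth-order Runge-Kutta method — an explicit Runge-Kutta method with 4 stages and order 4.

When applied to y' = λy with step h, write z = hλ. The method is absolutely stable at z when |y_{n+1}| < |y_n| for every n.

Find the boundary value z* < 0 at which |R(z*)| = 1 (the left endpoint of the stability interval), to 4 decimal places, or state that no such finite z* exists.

left endpoint -2.7853.

Test eqn y'=λy, z=hλ:
  order 4, 4-stage ⇒ R(z)=1+z+z^2/2+z^3/6+z^4/24
  (e.g. R(-0.88)=0.41861, |R|=0.41861)

Solve |R(x)|<1 on ℝ⁻.
x=-0.88: |R|=0.4186
|R(-2.79)|=1.0071 |R(-2.57)|=0.7210 |R(-1.62)|=0.2706
Bisect:
  x_lo=-3.3495 |R|=2.2415  x_hi=-0.3517 |R|=0.7035
  mid=-1.85062 |R|=0.29416 →hi
  mid=-2.60006 |R|=0.75480 →hi
  mid=-2.97478 |R|=1.32534 →lo
  mid=-2.78742 |R|=1.00321 →lo
  mid=-2.69374 |R|=0.87051 →hi
  mid=-2.74058 |R|=0.93465 →hi
  mid=-2.76400 |R|=0.96836 →hi
  mid=-2.77571 |R|=0.98564 →hi
  mid=-2.78156 |R|=0.99439 →hi
  mid=-2.78449 |R|=0.99879 →hi
  ...
  [-2.78540,-2.78522] ⇒ x*=-2.7853
Stable set (-2.7853, 0).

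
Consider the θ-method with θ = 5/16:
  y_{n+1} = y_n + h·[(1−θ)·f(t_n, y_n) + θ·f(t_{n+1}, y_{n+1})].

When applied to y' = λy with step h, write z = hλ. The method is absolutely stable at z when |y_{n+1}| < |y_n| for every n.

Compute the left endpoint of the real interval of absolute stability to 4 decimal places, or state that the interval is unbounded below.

Test eqn y'=λy, z=hλ:
  y_{n+1} = y_n + z·[11/16·y_n + 5/16·y_{n+1}] ⇒ (1 − 5/16z)y_{n+1} = (1 + 11/16z)y_n
  so R(z) = (1 + 11/16z)/(1 − 5/16z).

Solve |R(x)|<1 on ℝ⁻.
x=-1.1: |R|=0.1814
R=−1: 1+11/16x = −1+5/16x ⇒ -3/8x=2 ⇒ x=2/(-3/8)=-5.3333
Confirm numerically:
  x=-5.040: |R|=0.95728 <1
  x=-4.442: |R|=0.86004 <1
  x=-2.438: |R|=0.38375 <1
  x=-5.644: |R|=1.04215 >1
  x=-5.578: |R|=1.03345 >1
  x=-5.515: |R|=1.02501 >1
Interval (-5.3333, 0).

z* = -5.3333.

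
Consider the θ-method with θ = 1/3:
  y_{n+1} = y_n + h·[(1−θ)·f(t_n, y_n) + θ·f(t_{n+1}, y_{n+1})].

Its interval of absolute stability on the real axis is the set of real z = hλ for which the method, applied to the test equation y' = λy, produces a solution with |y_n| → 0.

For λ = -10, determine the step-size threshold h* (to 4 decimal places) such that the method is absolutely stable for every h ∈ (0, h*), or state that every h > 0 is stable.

(-6.0000,0); λ=-10 ⇒ h* = (6)/10 = 0.6000.

Test eqn y'=λy, z=hλ:
  y_{n+1} = y_n + z·[2/3·y_n + 1/3·y_{n+1}] ⇒ (1 − 1/3z)y_{n+1} = (1 + 2/3z)y_n
  so R(z) = (1 + 2/3z)/(1 − 1/3z).

Find x<0 with |R(x)|<1.
x=-1.44: |R|=0.0270
R=−1: 1+2/3x = −1+1/3x ⇒ -1/3x=2 ⇒ x=2/(-1/3)=-6.0000
Confirm numerically:
  x=-5.897: |R|=0.98842 <1
  x=-5.302: |R|=0.91592 <1
  x=-5.293: |R|=0.91475 <1
  x=-4.037: |R|=0.72105 <1
  x=-6.442: |R|=1.04681 >1
  x=-6.358: |R|=1.03826 >1
  x=-6.031: |R|=1.00343 >1
So |R|<1 on (-6.0000, 0).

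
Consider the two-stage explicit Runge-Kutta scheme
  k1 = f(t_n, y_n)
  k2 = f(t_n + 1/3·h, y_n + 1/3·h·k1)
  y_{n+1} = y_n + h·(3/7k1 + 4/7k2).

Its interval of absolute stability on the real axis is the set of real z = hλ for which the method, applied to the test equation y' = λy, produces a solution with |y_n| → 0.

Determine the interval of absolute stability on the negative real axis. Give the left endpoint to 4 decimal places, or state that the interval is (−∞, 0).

With y'=λy (z=hλ):
  k1=λy_n ⇒ h·k1=z·y_n;  k2=λ(1+1/3z)y_n ⇒ h·k2=z(1+1/3z)y_n
  y_{n+1}/y_n = 1 + 3/7z + 4/7z(1+1/3z) = 1 + z + 4/21z²
  R(z) = 1 + z + 4/21z².

Boundary: |R(x)|=1, x<0.
x=-0.98: |R|=0.2029
R=1: x+4/21x²=0 ⇒ x=−21/4=-5.2500; min R=1−1/(4·4/21)=-0.3125>−1
Confirm numerically:
  x=-4.993: |R|=0.75558 <1
  x=-4.497: |R|=0.35500 <1
  x=-3.826: |R|=0.03776 <1
  x=-3.484: |R|=0.17195 <1
  x=-5.667: |R|=1.45012 >1
  x=-5.469: |R|=1.22814 >1
So |R|<1 on (-5.2500, 0).

z∈(-5.2500,0).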